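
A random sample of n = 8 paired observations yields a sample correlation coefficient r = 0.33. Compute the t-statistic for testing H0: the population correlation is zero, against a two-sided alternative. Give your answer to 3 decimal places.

0.856

1 − r² = 1 − 0.1089 = 0.8911;  √(1−r²) = 0.943981
√(n−2) = √6 = 2.449490
t = r·√(n−2)/√(1−r²) = 0.33 · 2.449490 / 0.943981 = 0.856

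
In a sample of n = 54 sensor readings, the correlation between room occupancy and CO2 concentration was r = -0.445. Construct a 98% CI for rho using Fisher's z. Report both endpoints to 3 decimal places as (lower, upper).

z_r = atanh(-0.445) = -0.478448;  SE = 1/√(n−3) = 1/√51 = 0.140028
z-limits: -0.478448 ± 2.326·0.140028 = -0.478448 ± 0.325705 = [-0.804153, -0.152743]
ρ-limits: (tanh -0.804153, tanh -0.152743) = (-0.666, -0.152)

(-0.666, -0.152)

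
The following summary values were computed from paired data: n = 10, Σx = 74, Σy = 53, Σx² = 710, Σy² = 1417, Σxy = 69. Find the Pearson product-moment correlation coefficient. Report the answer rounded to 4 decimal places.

-0.7524

Numerator: nΣxy − (Σx)(Σy) = 10·69 − (74)(53) = -3232
Denominator: √[(nΣx²−(Σx)²)(nΣy²−(Σy)²)]
  nΣx²−(Σx)² = 10·710 − 5476 = 1624;  nΣy²−(Σy)² = 10·1417 − 2809 = 11361
  √(1624·11361) = √18450264 = 4295.3770
r = -3232 / 4295.3770 = -0.7524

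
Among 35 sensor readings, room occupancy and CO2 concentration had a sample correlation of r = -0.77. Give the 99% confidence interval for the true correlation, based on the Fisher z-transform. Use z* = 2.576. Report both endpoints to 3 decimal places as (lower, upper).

Fisher z: z_r = atanh(r) = ½·ln((1+(-0.77))/(1−(-0.77))) = -1.020328
SE(z) = 1/√(n−3) = 1/√32 = 0.176777
99% ⇒ z* = 2.576; margin = 2.576·0.176777 = 0.455378
CI on z-scale: (-1.475706, -0.564950)
Back-transform: tanh(-1.475706) = -0.900660, tanh(-0.564950) = -0.511641

(-0.901, -0.512)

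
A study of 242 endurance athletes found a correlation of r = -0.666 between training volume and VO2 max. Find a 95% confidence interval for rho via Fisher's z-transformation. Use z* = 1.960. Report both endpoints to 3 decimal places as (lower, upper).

(-0.731, -0.589)

z_r = atanh(-0.666) = -0.803520;  SE = 1/√(n−3) = 1/√239 = 0.064685
z-limits: -0.803520 ± 1.960·0.064685 = -0.803520 ± 0.126783 = [-0.930303, -0.676737]
ρ-limits: (tanh -0.930303, tanh -0.676737) = (-0.731, -0.589)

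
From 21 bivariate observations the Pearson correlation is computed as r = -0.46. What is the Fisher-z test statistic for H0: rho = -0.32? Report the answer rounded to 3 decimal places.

-0.703

z_r = atanh(-0.46) = -0.497311,  z_0 = atanh(-0.32) = -0.331647
SE = 1/√(n−3) = 1/√18 = 0.235702
z = (z_r − z_0)/SE = (-0.497311 − (-0.331647)) / 0.235702 = -0.165664 / 0.235702 = -0.703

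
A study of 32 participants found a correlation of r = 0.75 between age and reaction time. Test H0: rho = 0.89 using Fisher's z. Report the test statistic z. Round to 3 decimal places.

-2.418

Fisher z: atanh(0.75) = 0.972955, atanh(0.89) = 1.421926
z = (z_r − z_0)·√(n−3) = (0.972955 − 1.421926)·√29 = -0.448971 · 5.385165 = -2.418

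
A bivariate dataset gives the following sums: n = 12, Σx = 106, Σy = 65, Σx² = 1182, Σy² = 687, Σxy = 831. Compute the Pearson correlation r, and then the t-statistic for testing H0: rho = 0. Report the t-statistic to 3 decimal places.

S_xy = nΣxy − ΣxΣy = 12·831 − 106·65 = 9972 − 6890 = 3082
S_xx = nΣx² − (Σx)² = 12·1182 − 106² = 14184 − 11236 = 2948
S_yy = nΣy² − (Σy)² = 12·687 − 65² = 8244 − 4225 = 4019
r = S_xy / √(S_xx·S_yy) = 3082 / √(2948·4019) = 3082 / √11848012 = 3082 / 3442.0941 = 0.8954
t = r·√(n−2)/√(1−r²) = 0.8954·√10 / √(1−0.801741) = 2.831503 / 0.445263 = 6.359

6.359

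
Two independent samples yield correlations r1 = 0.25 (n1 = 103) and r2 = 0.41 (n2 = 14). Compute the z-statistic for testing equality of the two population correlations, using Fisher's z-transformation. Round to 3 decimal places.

z1 = atanh(0.25) = 0.255413,  z2 = atanh(0.41) = 0.435611
SE = √(1/(n1−3) + 1/(n2−3)) = √(1/100 + 1/11) = √(0.0100000 + 0.0909091) = √0.1009091 = 0.317662
z = (z1 − z2)/SE = (0.255413 − 0.435611) / 0.317662 = -0.180198 / 0.317662 = -0.567

-0.567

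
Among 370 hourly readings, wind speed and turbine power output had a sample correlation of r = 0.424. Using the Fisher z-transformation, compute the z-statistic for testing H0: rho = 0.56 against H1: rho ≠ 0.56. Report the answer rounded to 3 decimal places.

Fisher z: atanh(0.424) = 0.452559, atanh(0.56) = 0.632833
z = (z_r − z_0)·√(n−3) = (0.452559 − 0.632833)·√367 = -0.180274 · 19.157244 = -3.454

-3.454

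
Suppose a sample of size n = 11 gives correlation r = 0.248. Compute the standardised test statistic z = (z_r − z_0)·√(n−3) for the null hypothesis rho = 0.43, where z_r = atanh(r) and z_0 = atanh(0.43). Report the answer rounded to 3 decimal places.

Fisher z: atanh(0.248) = 0.253281, atanh(0.43) = 0.459897
z = (z_r − z_0)·√(n−3) = (0.253281 − 0.459897)·√8 = -0.206616 · 2.828427 = -0.584

-0.584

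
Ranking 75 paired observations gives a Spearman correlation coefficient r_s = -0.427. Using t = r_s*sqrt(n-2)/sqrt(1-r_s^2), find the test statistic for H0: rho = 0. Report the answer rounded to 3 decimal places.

t = r_s·√(n−2) / √(1−r_s²) with r_s = -0.427, n = 75
  = -0.427·√73 / √(1 − 0.182329)
  = -0.427·8.544004 / 0.904252
  = -3.648290 / 0.904252 = -4.035

-4.035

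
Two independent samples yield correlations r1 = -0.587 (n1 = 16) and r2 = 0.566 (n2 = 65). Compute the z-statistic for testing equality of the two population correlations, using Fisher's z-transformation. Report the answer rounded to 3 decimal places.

-4.310

z1 = atanh(-0.587) = -0.673077,  z2 = atanh(0.566) = 0.641618
SE = √(1/(n1−3) + 1/(n2−3)) = √(1/13 + 1/62) = √(0.0769231 + 0.0161290) = √0.0930521 = 0.305044
z = (z1 − z2)/SE = (-0.673077 − 0.641618) / 0.305044 = -1.314695 / 0.305044 = -4.310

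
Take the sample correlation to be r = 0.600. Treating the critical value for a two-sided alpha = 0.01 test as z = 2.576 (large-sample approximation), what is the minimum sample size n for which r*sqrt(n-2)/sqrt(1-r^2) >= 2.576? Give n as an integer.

14

r√(n−2)/√(1−r²) ≥ 2.576  ⇔  n−2 ≥ (2.576)²·(1−r²)/r²
(1−r²)/r² = (1−0.360000)/0.360000 = 1.7778
n ≥ 2 + 6.635776·1.7778 = 2 + 11.7971 = 13.7971
⌈13.7971⌉ = 14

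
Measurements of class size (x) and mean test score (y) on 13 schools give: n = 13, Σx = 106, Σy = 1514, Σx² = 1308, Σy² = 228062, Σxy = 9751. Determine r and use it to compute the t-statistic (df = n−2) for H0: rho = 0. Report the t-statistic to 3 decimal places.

-2.136

Numerator: nΣxy − (Σx)(Σy) = 13·9751 − (106)(1514) = -33721
Denominator: √[(nΣx²−(Σx)²)(nΣy²−(Σy)²)]
  nΣx²−(Σx)² = 13·1308 − 11236 = 5768;  nΣy²−(Σy)² = 13·228062 − 2292196 = 672610
  √(5768·672610) = √3879614480 = 62286.5514
r = -33721 / 62286.5514 = -0.5414
t = r·√(n−2)/√(1−r²) = -0.5414·√11 / √(1−0.293114) = -1.795621 / 0.840765 = -2.136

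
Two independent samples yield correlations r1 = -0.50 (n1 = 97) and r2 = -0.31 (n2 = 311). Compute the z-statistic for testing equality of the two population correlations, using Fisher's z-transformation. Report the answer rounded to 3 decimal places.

Fisher z-transforms: z1 = atanh(-0.50) = -0.549306, z2 = atanh(-0.31) = -0.320545; difference d = -0.228761
Var(d) = 1/94 + 1/308 = 0.0106383 + 0.0032468 = 0.0138851
z = d/√Var(d) = -0.228761 / √0.0138851 = -0.228761 / 0.117835 = -1.941

-1.941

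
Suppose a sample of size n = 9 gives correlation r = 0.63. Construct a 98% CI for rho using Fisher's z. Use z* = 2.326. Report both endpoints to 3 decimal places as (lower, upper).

(-0.205, 0.934)

z_r = atanh(0.63) = 0.741416;  SE = 1/√(n−3) = 1/√6 = 0.408248
z-limits: 0.741416 ± 2.326·0.408248 = 0.741416 ± 0.949585 = [-0.208169, 1.691001]
ρ-limits: (tanh -0.208169, tanh 1.691001) = (-0.205, 0.934)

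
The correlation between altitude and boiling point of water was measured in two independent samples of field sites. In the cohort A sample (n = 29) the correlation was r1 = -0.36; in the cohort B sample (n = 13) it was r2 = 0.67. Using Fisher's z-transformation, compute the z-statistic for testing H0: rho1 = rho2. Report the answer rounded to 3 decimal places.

z1 = atanh(-0.36) = -0.376886,  z2 = atanh(0.67) = 0.810743
SE = √(1/(n1−3) + 1/(n2−3)) = √(1/26 + 1/10) = √(0.0384615 + 0.1000000) = √0.1384615 = 0.372104
z = (z1 − z2)/SE = (-0.376886 − 0.810743) / 0.372104 = -1.187629 / 0.372104 = -3.192

-3.192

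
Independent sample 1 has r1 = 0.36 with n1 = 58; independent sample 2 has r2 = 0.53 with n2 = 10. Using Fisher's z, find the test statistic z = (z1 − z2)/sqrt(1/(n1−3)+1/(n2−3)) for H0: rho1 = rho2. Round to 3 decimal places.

-0.531

Fisher z-transforms: z1 = atanh(0.36) = 0.376886, z2 = atanh(0.53) = 0.590145; difference d = -0.213259
Var(d) = 1/55 + 1/7 = 0.0181818 + 0.1428571 = 0.1610389
z = d/√Var(d) = -0.213259 / √0.1610389 = -0.213259 / 0.401297 = -0.531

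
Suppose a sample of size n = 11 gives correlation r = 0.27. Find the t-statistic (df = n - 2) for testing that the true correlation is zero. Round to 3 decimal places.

0.841

t = r·√(n−2) / √(1−r²) with r = 0.27, n = 11
  = 0.27·√9 / √(1 − 0.0729)
  = 0.27·3.000000 / 0.962860
  = 0.810000 / 0.962860 = 0.841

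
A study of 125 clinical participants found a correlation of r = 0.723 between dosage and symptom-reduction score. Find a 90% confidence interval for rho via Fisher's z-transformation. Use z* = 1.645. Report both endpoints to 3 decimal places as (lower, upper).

Fisher z: z_r = atanh(r) = ½·ln((1+0.723)/(1−0.723)) = 0.913902
SE(z) = 1/√(n−3) = 1/√122 = 0.090536
90% ⇒ z* = 1.645; margin = 1.645·0.090536 = 0.148932
CI on z-scale: (0.764970, 1.062834)
Back-transform: tanh(0.764970) = 0.643995, tanh(1.062834) = 0.786746

(0.644, 0.787)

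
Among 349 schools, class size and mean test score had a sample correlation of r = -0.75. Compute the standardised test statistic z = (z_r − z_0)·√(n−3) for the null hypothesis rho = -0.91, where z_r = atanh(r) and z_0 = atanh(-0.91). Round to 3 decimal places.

z_r = atanh(-0.75) = -0.972955,  z_0 = atanh(-0.91) = -1.527524
SE = 1/√(n−3) = 1/√346 = 0.053760
z = (z_r − z_0)/SE = (-0.972955 − (-1.527524)) / 0.053760 = 0.554569 / 0.053760 = 10.316

10.316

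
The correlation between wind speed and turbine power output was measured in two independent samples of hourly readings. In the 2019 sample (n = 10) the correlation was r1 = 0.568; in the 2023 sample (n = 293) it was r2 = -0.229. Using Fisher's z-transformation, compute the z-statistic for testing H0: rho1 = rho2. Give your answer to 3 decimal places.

Fisher z-transforms: z1 = atanh(0.568) = 0.644565, z2 = atanh(-0.229) = -0.233134; difference d = 0.877699
Var(d) = 1/7 + 1/290 = 0.1428571 + 0.0034483 = 0.1463054
z = d/√Var(d) = 0.877699 / √0.1463054 = 0.877699 / 0.382499 = 2.295

2.295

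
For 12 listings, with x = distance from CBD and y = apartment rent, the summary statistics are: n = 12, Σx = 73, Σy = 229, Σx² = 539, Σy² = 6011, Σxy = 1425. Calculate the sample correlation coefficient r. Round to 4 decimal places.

S_xy = nΣxy − ΣxΣy = 12·1425 − 73·229 = 17100 − 16717 = 383
S_xx = nΣx² − (Σx)² = 12·539 − 73² = 6468 − 5329 = 1139
S_yy = nΣy² − (Σy)² = 12·6011 − 229² = 72132 − 52441 = 19691
r = S_xy / √(S_xx·S_yy) = 383 / √(1139·19691) = 383 / √22428049 = 383 / 4735.8261 = 0.0809

0.0809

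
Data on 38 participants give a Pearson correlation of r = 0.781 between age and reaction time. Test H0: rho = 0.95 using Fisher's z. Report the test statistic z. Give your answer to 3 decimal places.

z_r = atanh(0.781) = 1.047929,  z_0 = atanh(0.95) = 1.831781
SE = 1/√(n−3) = 1/√35 = 0.169031
z = (z_r − z_0)/SE = (1.047929 − 1.831781) / 0.169031 = -0.783852 / 0.169031 = -4.637

-4.637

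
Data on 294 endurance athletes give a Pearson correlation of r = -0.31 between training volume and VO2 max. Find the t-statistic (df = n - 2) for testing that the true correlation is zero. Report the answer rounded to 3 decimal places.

t = r·√(n−2) / √(1−r²) with r = -0.31, n = 294
  = -0.31·√292 / √(1 − 0.0961)
  = -0.31·17.088007 / 0.950737
  = -5.297282 / 0.950737 = -5.572

-5.572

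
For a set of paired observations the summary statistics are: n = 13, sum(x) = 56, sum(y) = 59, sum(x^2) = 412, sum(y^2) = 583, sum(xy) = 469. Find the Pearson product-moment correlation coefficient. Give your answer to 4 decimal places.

S_xy = nΣxy − ΣxΣy = 13·469 − 56·59 = 6097 − 3304 = 2793
S_xx = nΣx² − (Σx)² = 13·412 − 56² = 5356 − 3136 = 2220
S_yy = nΣy² − (Σy)² = 13·583 − 59² = 7579 − 3481 = 4098
r = S_xy / √(S_xx·S_yy) = 2793 / √(2220·4098) = 2793 / √9097560 = 2793 / 3016.2162 = 0.9260

0.9260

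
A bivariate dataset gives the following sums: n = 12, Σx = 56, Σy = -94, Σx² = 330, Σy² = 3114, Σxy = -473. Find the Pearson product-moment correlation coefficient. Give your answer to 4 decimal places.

S_xy = nΣxy − ΣxΣy = 12·(-473) − 56·(-94) = -5676 − (-5264) = -412
S_xx = nΣx² − (Σx)² = 12·330 − 56² = 3960 − 3136 = 824
S_yy = nΣy² − (Σy)² = 12·3114 − (-94)² = 37368 − 8836 = 28532
r = S_xy / √(S_xx·S_yy) = -412 / √(824·28532) = -412 / √23510368 = -412 / 4848.7491 = -0.0850

-0.0850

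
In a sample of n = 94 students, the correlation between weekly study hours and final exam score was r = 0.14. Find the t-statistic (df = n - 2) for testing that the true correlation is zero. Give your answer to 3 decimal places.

1 − r² = 1 − 0.0196 = 0.9804;  √(1−r²) = 0.990152
√(n−2) = √92 = 9.591663
t = r·√(n−2)/√(1−r²) = 0.14 · 9.591663 / 0.990152 = 1.356

1.356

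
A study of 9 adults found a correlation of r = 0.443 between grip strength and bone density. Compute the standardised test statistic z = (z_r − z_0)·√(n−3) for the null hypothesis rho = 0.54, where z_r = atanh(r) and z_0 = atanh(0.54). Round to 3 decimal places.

z_r = atanh(0.443) = 0.475957,  z_0 = atanh(0.54) = 0.604156
SE = 1/√(n−3) = 1/√6 = 0.408248
z = (z_r − z_0)/SE = (0.475957 − 0.604156) / 0.408248 = -0.128199 / 0.408248 = -0.314

-0.314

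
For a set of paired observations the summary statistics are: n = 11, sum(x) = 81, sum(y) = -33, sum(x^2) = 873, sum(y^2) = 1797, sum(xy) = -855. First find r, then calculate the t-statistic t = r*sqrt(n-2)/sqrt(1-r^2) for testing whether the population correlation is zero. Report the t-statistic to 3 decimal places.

S_xy = nΣxy − ΣxΣy = 11·(-855) − 81·(-33) = -9405 − (-2673) = -6732
S_xx = nΣx² − (Σx)² = 11·873 − 81² = 9603 − 6561 = 3042
S_yy = nΣy² − (Σy)² = 11·1797 − (-33)² = 19767 − 1089 = 18678
r = S_xy / √(S_xx·S_yy) = -6732 / √(3042·18678) = -6732 / √56818476 = -6732 / 7537.8031 = -0.8931
t = r·√(n−2)/√(1−r²) = -0.8931·√9 / √(1−0.797628) = -2.679300 / 0.449858 = -5.956

-5.956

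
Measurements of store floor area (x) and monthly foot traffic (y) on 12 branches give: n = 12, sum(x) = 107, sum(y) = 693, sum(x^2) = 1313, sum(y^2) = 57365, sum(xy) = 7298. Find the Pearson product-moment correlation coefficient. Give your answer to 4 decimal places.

Numerator: nΣxy − (Σx)(Σy) = 12·7298 − (107)(693) = 13425
Denominator: √[(nΣx²−(Σx)²)(nΣy²−(Σy)²)]
  nΣx²−(Σx)² = 12·1313 − 11449 = 4307;  nΣy²−(Σy)² = 12·57365 − 480249 = 208131
  √(4307·208131) = √896420217 = 29940.2775
r = 13425 / 29940.2775 = 0.4484

0.4484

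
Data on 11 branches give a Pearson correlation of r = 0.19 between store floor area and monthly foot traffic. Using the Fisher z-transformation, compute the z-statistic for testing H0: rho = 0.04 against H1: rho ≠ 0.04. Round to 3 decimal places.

Fisher z: atanh(0.19) = 0.192337, atanh(0.04) = 0.040021
z = (z_r − z_0)·√(n−3) = (0.192337 − 0.040021)·√8 = 0.152316 · 2.828427 = 0.431

0.431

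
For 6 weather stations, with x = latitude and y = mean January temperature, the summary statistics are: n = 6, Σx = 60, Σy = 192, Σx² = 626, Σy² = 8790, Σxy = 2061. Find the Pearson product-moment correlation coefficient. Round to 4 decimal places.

0.5376

S_xy = nΣxy − ΣxΣy = 6·2061 − 60·192 = 12366 − 11520 = 846
S_xx = nΣx² − (Σx)² = 6·626 − 60² = 3756 − 3600 = 156
S_yy = nΣy² − (Σy)² = 6·8790 − 192² = 52740 − 36864 = 15876
r = S_xy / √(S_xx·S_yy) = 846 / √(156·15876) = 846 / √2476656 = 846 / 1573.7395 = 0.5376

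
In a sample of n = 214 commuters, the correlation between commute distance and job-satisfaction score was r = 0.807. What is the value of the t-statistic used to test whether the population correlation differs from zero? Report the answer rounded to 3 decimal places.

t = r·√(n−2) / √(1−r²) with r = 0.807, n = 214
  = 0.807·√212 / √(1 − 0.651249)
  = 0.807·14.560220 / 0.590551
  = 11.750098 / 0.590551 = 19.897

19.897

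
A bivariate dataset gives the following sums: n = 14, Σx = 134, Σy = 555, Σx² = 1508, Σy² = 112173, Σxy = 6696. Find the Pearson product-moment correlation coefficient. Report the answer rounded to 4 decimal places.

0.3069

Numerator: nΣxy − (Σx)(Σy) = 14·6696 − (134)(555) = 19374
Denominator: √[(nΣx²−(Σx)²)(nΣy²−(Σy)²)]
  nΣx²−(Σx)² = 14·1508 − 17956 = 3156;  nΣy²−(Σy)² = 14·112173 − 308025 = 1262397
  √(3156·1262397) = √3984124932 = 63119.9250
r = 19374 / 63119.9250 = 0.3069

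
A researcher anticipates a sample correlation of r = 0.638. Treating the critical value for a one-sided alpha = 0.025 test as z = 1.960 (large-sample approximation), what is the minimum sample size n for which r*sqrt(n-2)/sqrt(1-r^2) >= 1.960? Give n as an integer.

8

r√(n−2)/√(1−r²) ≥ 1.960  ⇔  n−2 ≥ (1.960)²·(1−r²)/r²
(1−r²)/r² = (1−0.407044)/0.407044 = 1.4567
n ≥ 2 + 3.8416·1.4567 = 2 + 5.5961 = 7.5961
⌈7.5961⌉ = 8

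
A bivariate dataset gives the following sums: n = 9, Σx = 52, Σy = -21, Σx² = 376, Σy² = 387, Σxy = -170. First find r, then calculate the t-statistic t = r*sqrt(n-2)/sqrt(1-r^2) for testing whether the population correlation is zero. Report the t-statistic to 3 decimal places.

-0.846

S_xy = nΣxy − ΣxΣy = 9·(-170) − 52·(-21) = -1530 − (-1092) = -438
S_xx = nΣx² − (Σx)² = 9·376 − 52² = 3384 − 2704 = 680
S_yy = nΣy² − (Σy)² = 9·387 − (-21)² = 3483 − 441 = 3042
r = S_xy / √(S_xx·S_yy) = -438 / √(680·3042) = -438 / √2068560 = -438 / 1438.2489 = -0.3045
t = r·√(n−2)/√(1−r²) = -0.3045·√7 / √(1−0.092720) = -0.805631 / 0.952512 = -0.846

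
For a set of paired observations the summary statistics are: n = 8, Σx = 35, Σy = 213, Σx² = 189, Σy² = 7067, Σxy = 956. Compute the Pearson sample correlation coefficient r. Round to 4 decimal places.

Numerator: nΣxy − (Σx)(Σy) = 8·956 − (35)(213) = 193
Denominator: √[(nΣx²−(Σx)²)(nΣy²−(Σy)²)]
  nΣx²−(Σx)² = 8·189 − 1225 = 287;  nΣy²−(Σy)² = 8·7067 − 45369 = 11167
  √(287·11167) = √3204929 = 1790.2315
r = 193 / 1790.2315 = 0.1078

0.1078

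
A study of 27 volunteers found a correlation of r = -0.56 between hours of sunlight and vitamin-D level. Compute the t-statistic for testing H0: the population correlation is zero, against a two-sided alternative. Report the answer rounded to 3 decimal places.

-3.380

t = r·√(n−2) / √(1−r²) with r = -0.56, n = 27
  = -0.56·√25 / √(1 − 0.3136)
  = -0.56·5.000000 / 0.828493
  = -2.800000 / 0.828493 = -3.380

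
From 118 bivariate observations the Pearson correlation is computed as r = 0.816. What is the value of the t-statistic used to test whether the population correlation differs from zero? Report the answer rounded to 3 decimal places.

15.204

t = r·√(n−2) / √(1−r²) with r = 0.816, n = 118
  = 0.816·√116 / √(1 − 0.665856)
  = 0.816·10.770330 / 0.578052
  = 8.788589 / 0.578052 = 15.204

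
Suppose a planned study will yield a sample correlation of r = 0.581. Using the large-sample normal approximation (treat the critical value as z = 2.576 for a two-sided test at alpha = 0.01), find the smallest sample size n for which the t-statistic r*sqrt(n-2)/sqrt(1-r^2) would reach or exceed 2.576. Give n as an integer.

16

Need r·√(n−2)/√(1−r²) ≥ 2.576
√(n−2) ≥ 2.576·√(1−0.337561) / 0.581 = 2.576·0.813904 / 0.581 = 3.6086
n−2 ≥ 13.0220  ⇒  n ≥ 15.0220
Smallest integer n = 16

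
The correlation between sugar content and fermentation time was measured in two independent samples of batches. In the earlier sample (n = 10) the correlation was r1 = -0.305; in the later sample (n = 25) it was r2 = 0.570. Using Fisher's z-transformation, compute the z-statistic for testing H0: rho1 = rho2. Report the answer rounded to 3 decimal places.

-2.218

z1 = atanh(-0.305) = -0.315023,  z2 = atanh(0.570) = 0.647523
SE = √(1/(n1−3) + 1/(n2−3)) = √(1/7 + 1/22) = √(0.1428571 + 0.0454545) = √0.1883116 = 0.433949
z = (z1 − z2)/SE = (-0.315023 − 0.647523) / 0.433949 = -0.962546 / 0.433949 = -2.218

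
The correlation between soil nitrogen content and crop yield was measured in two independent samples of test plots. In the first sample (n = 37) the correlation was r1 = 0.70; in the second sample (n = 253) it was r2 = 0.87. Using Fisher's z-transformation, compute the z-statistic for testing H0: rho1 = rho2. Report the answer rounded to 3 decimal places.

-2.548

z1 = atanh(0.70) = 0.867301,  z2 = atanh(0.87) = 1.333080
SE = √(1/(n1−3) + 1/(n2−3)) = √(1/34 + 1/250) = √(0.0294118 + 0.0040000) = √0.0334118 = 0.182789
z = (z1 − z2)/SE = (0.867301 − 1.333080) / 0.182789 = -0.465779 / 0.182789 = -2.548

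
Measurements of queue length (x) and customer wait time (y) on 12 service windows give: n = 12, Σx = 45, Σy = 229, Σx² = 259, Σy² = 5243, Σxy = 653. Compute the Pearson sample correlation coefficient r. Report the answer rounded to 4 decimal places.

Numerator: nΣxy − (Σx)(Σy) = 12·653 − (45)(229) = -2469
Denominator: √[(nΣx²−(Σx)²)(nΣy²−(Σy)²)]
  nΣx²−(Σx)² = 12·259 − 2025 = 1083;  nΣy²−(Σy)² = 12·5243 − 52441 = 10475
  √(1083·10475) = √11344425 = 3368.1486
r = -2469 / 3368.1486 = -0.7330

-0.7330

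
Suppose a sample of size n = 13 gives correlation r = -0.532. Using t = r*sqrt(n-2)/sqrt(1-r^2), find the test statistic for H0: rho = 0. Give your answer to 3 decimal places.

t = r·√(n−2) / √(1−r²) with r = -0.532, n = 13
  = -0.532·√11 / √(1 − 0.283024)
  = -0.532·3.316625 / 0.846744
  = -1.764445 / 0.846744 = -2.084

-2.084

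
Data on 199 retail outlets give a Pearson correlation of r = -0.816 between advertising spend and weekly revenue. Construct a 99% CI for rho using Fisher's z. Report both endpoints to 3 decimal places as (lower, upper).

Fisher z: z_r = atanh(r) = ½·ln((1+(-0.816))/(1−(-0.816))) = -1.144728
SE(z) = 1/√(n−3) = 1/√196 = 0.071429
99% ⇒ z* = 2.576; margin = 2.576·0.071429 = 0.184001
CI on z-scale: (-1.328729, -0.960727)
Back-transform: tanh(-1.328729) = -0.868938, tanh(-0.960727) = -0.744601

(-0.869, -0.745)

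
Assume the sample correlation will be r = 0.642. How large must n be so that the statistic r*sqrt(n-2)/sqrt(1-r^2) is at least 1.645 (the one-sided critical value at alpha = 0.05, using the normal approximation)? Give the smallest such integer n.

6

r√(n−2)/√(1−r²) ≥ 1.645  ⇔  n−2 ≥ (1.645)²·(1−r²)/r²
(1−r²)/r² = (1−0.412164)/0.412164 = 1.4262
n ≥ 2 + 2.706025·1.4262 = 2 + 3.8593 = 5.8593
⌈5.8593⌉ = 6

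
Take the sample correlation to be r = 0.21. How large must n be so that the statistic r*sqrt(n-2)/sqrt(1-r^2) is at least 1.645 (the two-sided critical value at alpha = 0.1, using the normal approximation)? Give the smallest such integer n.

r√(n−2)/√(1−r²) ≥ 1.645  ⇔  n−2 ≥ (1.645)²·(1−r²)/r²
(1−r²)/r² = (1−0.0441)/0.0441 = 21.6757
n ≥ 2 + 2.706025·21.6757 = 2 + 58.6550 = 60.6550
⌈60.6550⌉ = 61

61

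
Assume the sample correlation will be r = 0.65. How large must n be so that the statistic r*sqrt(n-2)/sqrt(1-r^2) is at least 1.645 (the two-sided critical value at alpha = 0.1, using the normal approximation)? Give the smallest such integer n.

r√(n−2)/√(1−r²) ≥ 1.645  ⇔  n−2 ≥ (1.645)²·(1−r²)/r²
(1−r²)/r² = (1−0.4225)/0.4225 = 1.3669
n ≥ 2 + 2.706025·1.3669 = 2 + 3.6989 = 5.6989
⌈5.6989⌉ = 6

6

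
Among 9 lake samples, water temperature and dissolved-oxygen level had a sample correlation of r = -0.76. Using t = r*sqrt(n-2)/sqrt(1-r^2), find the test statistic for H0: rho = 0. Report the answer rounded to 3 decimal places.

-3.094

t = r·√(n−2) / √(1−r²) with r = -0.76, n = 9
  = -0.76·√7 / √(1 − 0.5776)
  = -0.76·2.645751 / 0.649923
  = -2.010771 / 0.649923 = -3.094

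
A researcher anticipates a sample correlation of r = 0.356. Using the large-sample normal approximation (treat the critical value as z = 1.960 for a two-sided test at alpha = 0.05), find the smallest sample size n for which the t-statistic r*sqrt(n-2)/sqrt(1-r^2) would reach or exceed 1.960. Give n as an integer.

Need r·√(n−2)/√(1−r²) ≥ 1.960
√(n−2) ≥ 1.960·√(1−0.126736) / 0.356 = 1.960·0.934486 / 0.356 = 5.1449
n−2 ≥ 26.4700  ⇒  n ≥ 28.4700
Smallest integer n = 29

29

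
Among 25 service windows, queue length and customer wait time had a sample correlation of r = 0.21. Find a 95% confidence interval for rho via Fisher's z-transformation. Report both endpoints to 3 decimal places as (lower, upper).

Fisher z: z_r = atanh(r) = ½·ln((1+0.21)/(1−0.21)) = 0.213171
SE(z) = 1/√(n−3) = 1/√22 = 0.213201
95% ⇒ z* = 1.960; margin = 1.960·0.213201 = 0.417874
CI on z-scale: (-0.204703, 0.631045)
Back-transform: tanh(-0.204703) = -0.201891, tanh(0.631045) = 0.558771

(-0.202, 0.559)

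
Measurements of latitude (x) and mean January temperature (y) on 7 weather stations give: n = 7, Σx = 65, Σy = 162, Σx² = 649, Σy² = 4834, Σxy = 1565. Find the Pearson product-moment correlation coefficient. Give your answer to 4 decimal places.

0.2735

Numerator: nΣxy − (Σx)(Σy) = 7·1565 − (65)(162) = 425
Denominator: √[(nΣx²−(Σx)²)(nΣy²−(Σy)²)]
  nΣx²−(Σx)² = 7·649 − 4225 = 318;  nΣy²−(Σy)² = 7·4834 − 26244 = 7594
  √(318·7594) = √2414892 = 1553.9923
r = 425 / 1553.9923 = 0.2735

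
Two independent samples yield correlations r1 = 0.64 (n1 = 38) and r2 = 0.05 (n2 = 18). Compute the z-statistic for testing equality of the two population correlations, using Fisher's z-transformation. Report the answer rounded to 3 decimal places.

2.295

z1 = atanh(0.64) = 0.758174,  z2 = atanh(0.05) = 0.050042
SE = √(1/(n1−3) + 1/(n2−3)) = √(1/35 + 1/15) = √(0.0285714 + 0.0666667) = √0.0952381 = 0.308607
z = (z1 − z2)/SE = (0.758174 − 0.050042) / 0.308607 = 0.708132 / 0.308607 = 2.295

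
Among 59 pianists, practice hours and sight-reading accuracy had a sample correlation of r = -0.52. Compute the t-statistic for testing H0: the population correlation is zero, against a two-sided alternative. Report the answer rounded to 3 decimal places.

t = r·√(n−2) / √(1−r²) with r = -0.52, n = 59
  = -0.52·√57 / √(1 − 0.2704)
  = -0.52·7.549834 / 0.854166
  = -3.925914 / 0.854166 = -4.596

-4.596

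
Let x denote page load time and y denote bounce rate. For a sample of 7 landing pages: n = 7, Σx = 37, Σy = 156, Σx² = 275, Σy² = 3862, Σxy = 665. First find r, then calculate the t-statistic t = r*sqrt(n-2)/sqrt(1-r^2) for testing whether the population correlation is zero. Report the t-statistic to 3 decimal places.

-4.972

Numerator: nΣxy − (Σx)(Σy) = 7·665 − (37)(156) = -1117
Denominator: √[(nΣx²−(Σx)²)(nΣy²−(Σy)²)]
  nΣx²−(Σx)² = 7·275 − 1369 = 556;  nΣy²−(Σy)² = 7·3862 − 24336 = 2698
  √(556·2698) = √1500088 = 1224.7808
r = -1117 / 1224.7808 = -0.9120
t = r·√(n−2)/√(1−r²) = -0.9120·√5 / √(1−0.831744) = -2.039294 / 0.410190 = -4.972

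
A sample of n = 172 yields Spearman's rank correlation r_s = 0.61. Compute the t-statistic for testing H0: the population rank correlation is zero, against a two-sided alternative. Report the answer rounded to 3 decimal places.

10.037

t = r_s·√(n−2) / √(1−r_s²) with r_s = 0.61, n = 172
  = 0.61·√170 / √(1 − 0.3721)
  = 0.61·13.038405 / 0.792401
  = 7.953427 / 0.792401 = 10.037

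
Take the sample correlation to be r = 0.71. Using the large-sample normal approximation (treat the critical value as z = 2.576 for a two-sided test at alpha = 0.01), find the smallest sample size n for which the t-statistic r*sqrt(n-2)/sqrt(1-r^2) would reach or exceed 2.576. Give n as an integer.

9

Need r·√(n−2)/√(1−r²) ≥ 2.576
√(n−2) ≥ 2.576·√(1−0.5041) / 0.71 = 2.576·0.704202 / 0.71 = 2.5550
n−2 ≥ 6.5280  ⇒  n ≥ 8.5280
Smallest integer n = 9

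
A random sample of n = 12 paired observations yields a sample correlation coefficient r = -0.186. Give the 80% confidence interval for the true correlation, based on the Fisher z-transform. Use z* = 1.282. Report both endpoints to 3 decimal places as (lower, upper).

(-0.548, 0.235)

z_r = atanh(-0.186) = -0.188191;  SE = 1/√(n−3) = 1/√9 = 0.333333
z-limits: -0.188191 ± 1.282·0.333333 = -0.188191 ± 0.427333 = [-0.615524, 0.239142]
ρ-limits: (tanh -0.615524, tanh 0.239142) = (-0.548, 0.235)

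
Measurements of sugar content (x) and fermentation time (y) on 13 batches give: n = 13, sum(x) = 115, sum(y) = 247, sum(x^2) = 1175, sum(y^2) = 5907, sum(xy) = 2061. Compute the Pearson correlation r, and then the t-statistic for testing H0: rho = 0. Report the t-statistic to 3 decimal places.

Numerator: nΣxy − (Σx)(Σy) = 13·2061 − (115)(247) = -1612
Denominator: √[(nΣx²−(Σx)²)(nΣy²−(Σy)²)]
  nΣx²−(Σx)² = 13·1175 − 13225 = 2050;  nΣy²−(Σy)² = 13·5907 − 61009 = 15782
  √(2050·15782) = √32353100 = 5687.9786
r = -1612 / 5687.9786 = -0.2834
t = r·√(n−2)/√(1−r²) = -0.2834·√11 / √(1−0.080316) = -0.939931 / 0.959002 = -0.980

-0.980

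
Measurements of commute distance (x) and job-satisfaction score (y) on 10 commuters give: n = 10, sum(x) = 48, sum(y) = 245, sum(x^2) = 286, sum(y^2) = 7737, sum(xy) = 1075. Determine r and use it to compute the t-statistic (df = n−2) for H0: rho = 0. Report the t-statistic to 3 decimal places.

-0.973

S_xy = nΣxy − ΣxΣy = 10·1075 − 48·245 = 10750 − 11760 = -1010
S_xx = nΣx² − (Σx)² = 10·286 − 48² = 2860 − 2304 = 556
S_yy = nΣy² − (Σy)² = 10·7737 − 245² = 77370 − 60025 = 17345
r = S_xy / √(S_xx·S_yy) = -1010 / √(556·17345) = -1010 / √9643820 = -1010 / 3105.4500 = -0.3252
t = r·√(n−2)/√(1−r²) = -0.3252·√8 / √(1−0.105755) = -0.919805 / 0.945645 = -0.973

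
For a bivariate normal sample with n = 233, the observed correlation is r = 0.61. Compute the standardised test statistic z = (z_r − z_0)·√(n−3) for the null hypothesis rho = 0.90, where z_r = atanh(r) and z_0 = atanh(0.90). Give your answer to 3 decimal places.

Fisher z: atanh(0.61) = 0.708921, atanh(0.90) = 1.472219
z = (z_r − z_0)·√(n−3) = (0.708921 − 1.472219)·√230 = -0.763298 · 15.165751 = -11.576

-11.576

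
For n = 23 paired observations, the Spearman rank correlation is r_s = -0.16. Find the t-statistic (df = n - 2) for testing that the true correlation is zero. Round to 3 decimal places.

-0.743

t = r_s·√(n−2) / √(1−r_s²) with r_s = -0.16, n = 23
  = -0.16·√21 / √(1 − 0.0256)
  = -0.16·4.582576 / 0.987117
  = -0.733212 / 0.987117 = -0.743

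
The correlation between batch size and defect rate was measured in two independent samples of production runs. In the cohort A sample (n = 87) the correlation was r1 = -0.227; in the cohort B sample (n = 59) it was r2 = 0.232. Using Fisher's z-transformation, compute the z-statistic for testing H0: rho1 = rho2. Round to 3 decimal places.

-2.709

Fisher z-transforms: z1 = atanh(-0.227) = -0.231024, z2 = atanh(0.232) = 0.236302; difference d = -0.467326
Var(d) = 1/84 + 1/56 = 0.0119048 + 0.0178571 = 0.0297619
z = d/√Var(d) = -0.467326 / √0.0297619 = -0.467326 / 0.172516 = -2.709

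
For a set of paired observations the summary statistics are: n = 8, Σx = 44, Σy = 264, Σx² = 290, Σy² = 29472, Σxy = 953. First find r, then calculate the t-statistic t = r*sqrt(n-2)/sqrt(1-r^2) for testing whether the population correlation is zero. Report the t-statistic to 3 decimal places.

-1.414

S_xy = nΣxy − ΣxΣy = 8·953 − 44·264 = 7624 − 11616 = -3992
S_xx = nΣx² − (Σx)² = 8·290 − 44² = 2320 − 1936 = 384
S_yy = nΣy² − (Σy)² = 8·29472 − 264² = 235776 − 69696 = 166080
r = S_xy / √(S_xx·S_yy) = -3992 / √(384·166080) = -3992 / √63774720 = -3992 / 7985.9076 = -0.4999
t = r·√(n−2)/√(1−r²) = -0.4999·√6 / √(1−0.249900) = -1.224500 / 0.866083 = -1.414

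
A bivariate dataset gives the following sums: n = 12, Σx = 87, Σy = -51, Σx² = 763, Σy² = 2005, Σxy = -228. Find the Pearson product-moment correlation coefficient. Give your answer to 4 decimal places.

Numerator: nΣxy − (Σx)(Σy) = 12·(-228) − (87)(-51) = 1701
Denominator: √[(nΣx²−(Σx)²)(nΣy²−(Σy)²)]
  nΣx²−(Σx)² = 12·763 − 7569 = 1587;  nΣy²−(Σy)² = 12·2005 − 2601 = 21459
  √(1587·21459) = √34055433 = 5835.7033
r = 1701 / 5835.7033 = 0.2915

0.2915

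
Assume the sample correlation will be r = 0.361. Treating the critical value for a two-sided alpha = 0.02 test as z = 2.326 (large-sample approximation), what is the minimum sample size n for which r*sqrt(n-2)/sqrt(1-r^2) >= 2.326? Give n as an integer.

39

Need r·√(n−2)/√(1−r²) ≥ 2.326
√(n−2) ≥ 2.326·√(1−0.130321) / 0.361 = 2.326·0.932566 / 0.361 = 6.0087
n−2 ≥ 36.1045  ⇒  n ≥ 38.1045
Smallest integer n = 39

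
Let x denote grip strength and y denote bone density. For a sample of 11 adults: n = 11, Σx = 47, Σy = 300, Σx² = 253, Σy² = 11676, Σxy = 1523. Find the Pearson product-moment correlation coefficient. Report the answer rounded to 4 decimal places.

Numerator: nΣxy − (Σx)(Σy) = 11·1523 − (47)(300) = 2653
Denominator: √[(nΣx²−(Σx)²)(nΣy²−(Σy)²)]
  nΣx²−(Σx)² = 11·253 − 2209 = 574;  nΣy²−(Σy)² = 11·11676 − 90000 = 38436
  √(574·38436) = √22062264 = 4697.0484
r = 2653 / 4697.0484 = 0.5648

0.5648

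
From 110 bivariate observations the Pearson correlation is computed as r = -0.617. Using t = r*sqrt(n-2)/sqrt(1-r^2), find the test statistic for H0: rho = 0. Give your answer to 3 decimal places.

-8.148

1 − r² = 1 − 0.380689 = 0.619311;  √(1−r²) = 0.786963
√(n−2) = √108 = 10.392305
t = r·√(n−2)/√(1−r²) = -0.617 · 10.392305 / 0.786963 = -8.148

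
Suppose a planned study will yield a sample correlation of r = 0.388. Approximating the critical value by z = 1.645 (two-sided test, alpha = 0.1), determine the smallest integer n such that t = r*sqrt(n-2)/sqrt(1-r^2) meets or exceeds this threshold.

18

r√(n−2)/√(1−r²) ≥ 1.645  ⇔  n−2 ≥ (1.645)²·(1−r²)/r²
(1−r²)/r² = (1−0.150544)/0.150544 = 5.6426
n ≥ 2 + 2.706025·5.6426 = 2 + 15.2690 = 17.2690
⌈17.2690⌉ = 18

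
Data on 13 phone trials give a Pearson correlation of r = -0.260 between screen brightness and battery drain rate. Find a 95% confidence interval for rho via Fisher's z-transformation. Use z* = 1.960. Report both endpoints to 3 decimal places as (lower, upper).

Fisher z: z_r = atanh(r) = ½·ln((1+(-0.260))/(1−(-0.260))) = -0.266108
SE(z) = 1/√(n−3) = 1/√10 = 0.316228
95% ⇒ z* = 1.960; margin = 1.960·0.316228 = 0.619807
CI on z-scale: (-0.885915, 0.353699)
Back-transform: tanh(-0.885915) = -0.709370, tanh(0.353699) = 0.339652

(-0.709, 0.340)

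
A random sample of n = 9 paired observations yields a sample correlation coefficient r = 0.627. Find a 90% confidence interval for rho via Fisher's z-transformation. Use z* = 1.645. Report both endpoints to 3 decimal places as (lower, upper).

Fisher z: z_r = atanh(r) = ½·ln((1+0.627)/(1−0.627)) = 0.736457
SE(z) = 1/√(n−3) = 1/√6 = 0.408248
90% ⇒ z* = 1.645; margin = 1.645·0.408248 = 0.671568
CI on z-scale: (0.064889, 1.408025)
Back-transform: tanh(0.064889) = 0.064798, tanh(1.408025) = 0.887074

(0.065, 0.887)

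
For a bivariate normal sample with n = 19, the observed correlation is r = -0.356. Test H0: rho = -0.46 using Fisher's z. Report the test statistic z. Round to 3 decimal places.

0.500

Fisher z: atanh(-0.356) = -0.372298, atanh(-0.46) = -0.497311
z = (z_r − z_0)·√(n−3) = (-0.372298 − (-0.497311))·√16 = 0.125013 · 4.000000 = 0.500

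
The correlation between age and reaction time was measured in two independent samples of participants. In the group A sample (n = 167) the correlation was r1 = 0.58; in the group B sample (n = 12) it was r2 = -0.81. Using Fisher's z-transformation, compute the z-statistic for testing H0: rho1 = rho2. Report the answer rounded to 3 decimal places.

5.227

z1 = atanh(0.58) = 0.662463,  z2 = atanh(-0.81) = -1.127029
SE = √(1/(n1−3) + 1/(n2−3)) = √(1/164 + 1/9) = √(0.0060976 + 0.1111111) = √0.1172087 = 0.342358
z = (z1 − z2)/SE = (0.662463 − (-1.127029)) / 0.342358 = 1.789492 / 0.342358 = 5.227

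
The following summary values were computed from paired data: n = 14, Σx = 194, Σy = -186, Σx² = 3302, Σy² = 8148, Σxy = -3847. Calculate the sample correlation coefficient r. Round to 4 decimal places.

-0.6802

Numerator: nΣxy − (Σx)(Σy) = 14·(-3847) − (194)(-186) = -17774
Denominator: √[(nΣx²−(Σx)²)(nΣy²−(Σy)²)]
  nΣx²−(Σx)² = 14·3302 − 37636 = 8592;  nΣy²−(Σy)² = 14·8148 − 34596 = 79476
  √(8592·79476) = √682857792 = 26131.5478
r = -17774 / 26131.5478 = -0.6802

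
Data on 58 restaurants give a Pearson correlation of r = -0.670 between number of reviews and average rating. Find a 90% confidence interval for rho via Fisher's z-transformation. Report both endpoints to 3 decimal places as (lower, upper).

z_r = atanh(-0.670) = -0.810743;  SE = 1/√(n−3) = 1/√55 = 0.134840
z-limits: -0.810743 ± 1.645·0.134840 = -0.810743 ± 0.221812 = [-1.032555, -0.588931]
ρ-limits: (tanh -1.032555, tanh -0.588931) = (-0.775, -0.529)

(-0.775, -0.529)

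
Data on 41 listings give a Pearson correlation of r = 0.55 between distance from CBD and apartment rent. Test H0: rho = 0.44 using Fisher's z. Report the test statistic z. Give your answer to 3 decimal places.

Fisher z: atanh(0.55) = 0.618381, atanh(0.44) = 0.472231
z = (z_r − z_0)·√(n−3) = (0.618381 − 0.472231)·√38 = 0.146150 · 6.164414 = 0.901

0.901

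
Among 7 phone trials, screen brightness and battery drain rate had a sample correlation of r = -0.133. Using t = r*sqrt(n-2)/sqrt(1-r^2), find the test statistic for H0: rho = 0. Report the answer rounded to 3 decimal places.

-0.300

1 − r² = 1 − 0.017689 = 0.982311;  √(1−r²) = 0.991116
√(n−2) = √5 = 2.236068
t = r·√(n−2)/√(1−r²) = -0.133 · 2.236068 / 0.991116 = -0.300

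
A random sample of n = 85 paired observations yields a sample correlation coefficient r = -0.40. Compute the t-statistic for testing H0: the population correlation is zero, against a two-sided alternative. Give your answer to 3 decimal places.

t = r·√(n−2) / √(1−r²) with r = -0.40, n = 85
  = -0.40·√83 / √(1 − 0.1600)
  = -0.40·9.110434 / 0.916515
  = -3.644174 / 0.916515 = -3.976

-3.976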